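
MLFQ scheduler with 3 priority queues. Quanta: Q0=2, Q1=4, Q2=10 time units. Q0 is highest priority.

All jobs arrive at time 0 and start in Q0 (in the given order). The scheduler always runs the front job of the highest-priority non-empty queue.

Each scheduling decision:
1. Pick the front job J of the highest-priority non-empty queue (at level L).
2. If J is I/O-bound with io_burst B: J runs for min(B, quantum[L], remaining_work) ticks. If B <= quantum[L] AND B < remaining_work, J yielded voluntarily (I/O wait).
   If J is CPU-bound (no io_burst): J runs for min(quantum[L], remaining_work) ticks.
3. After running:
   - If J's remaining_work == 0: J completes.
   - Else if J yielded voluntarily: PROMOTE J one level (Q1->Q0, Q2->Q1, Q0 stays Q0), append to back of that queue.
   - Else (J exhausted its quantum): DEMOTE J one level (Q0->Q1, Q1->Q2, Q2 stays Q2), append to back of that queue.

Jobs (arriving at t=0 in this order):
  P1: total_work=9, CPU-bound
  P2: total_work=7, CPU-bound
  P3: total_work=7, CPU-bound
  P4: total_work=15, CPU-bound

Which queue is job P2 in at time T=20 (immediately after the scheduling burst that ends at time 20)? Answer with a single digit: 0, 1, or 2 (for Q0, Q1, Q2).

t=0-2: P1@Q0 runs 2, rem=7, quantum used, demote→Q1. Q0=[P2,P3,P4] Q1=[P1] Q2=[]
t=2-4: P2@Q0 runs 2, rem=5, quantum used, demote→Q1. Q0=[P3,P4] Q1=[P1,P2] Q2=[]
t=4-6: P3@Q0 runs 2, rem=5, quantum used, demote→Q1. Q0=[P4] Q1=[P1,P2,P3] Q2=[]
t=6-8: P4@Q0 runs 2, rem=13, quantum used, demote→Q1. Q0=[] Q1=[P1,P2,P3,P4] Q2=[]
t=8-12: P1@Q1 runs 4, rem=3, quantum used, demote→Q2. Q0=[] Q1=[P2,P3,P4] Q2=[P1]
t=12-16: P2@Q1 runs 4, rem=1, quantum used, demote→Q2. Q0=[] Q1=[P3,P4] Q2=[P1,P2]
t=16-20: P3@Q1 runs 4, rem=1, quantum used, demote→Q2. Q0=[] Q1=[P4] Q2=[P1,P2,P3]
t=20-24: P4@Q1 runs 4, rem=9, quantum used, demote→Q2. Q0=[] Q1=[] Q2=[P1,P2,P3,P4]
t=24-27: P1@Q2 runs 3, rem=0, completes. Q0=[] Q1=[] Q2=[P2,P3,P4]
t=27-28: P2@Q2 runs 1, rem=0, completes. Q0=[] Q1=[] Q2=[P3,P4]
t=28-29: P3@Q2 runs 1, rem=0, completes. Q0=[] Q1=[] Q2=[P4]
t=29-38: P4@Q2 runs 9, rem=0, completes. Q0=[] Q1=[] Q2=[]

Answer: 2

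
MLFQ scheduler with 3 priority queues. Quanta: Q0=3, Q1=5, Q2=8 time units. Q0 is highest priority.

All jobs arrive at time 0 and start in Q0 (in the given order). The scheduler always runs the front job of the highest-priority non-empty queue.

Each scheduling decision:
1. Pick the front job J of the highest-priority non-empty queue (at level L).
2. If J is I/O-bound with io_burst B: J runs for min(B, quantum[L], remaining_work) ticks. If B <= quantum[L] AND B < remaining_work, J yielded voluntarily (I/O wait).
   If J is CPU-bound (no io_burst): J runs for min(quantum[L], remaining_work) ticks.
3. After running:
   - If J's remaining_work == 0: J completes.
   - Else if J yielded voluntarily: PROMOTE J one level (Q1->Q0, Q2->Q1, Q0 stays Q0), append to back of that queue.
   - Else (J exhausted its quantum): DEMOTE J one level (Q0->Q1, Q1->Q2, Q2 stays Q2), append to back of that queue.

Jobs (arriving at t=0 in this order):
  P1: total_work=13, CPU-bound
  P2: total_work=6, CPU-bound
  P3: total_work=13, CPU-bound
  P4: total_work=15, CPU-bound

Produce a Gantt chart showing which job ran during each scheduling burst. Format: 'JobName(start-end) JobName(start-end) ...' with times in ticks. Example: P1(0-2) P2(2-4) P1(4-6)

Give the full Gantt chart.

Answer: P1(0-3) P2(3-6) P3(6-9) P4(9-12) P1(12-17) P2(17-20) P3(20-25) P4(25-30) P1(30-35) P3(35-40) P4(40-47)

Derivation:
t=0-3: P1@Q0 runs 3, rem=10, quantum used, demote→Q1. Q0=[P2,P3,P4] Q1=[P1] Q2=[]
t=3-6: P2@Q0 runs 3, rem=3, quantum used, demote→Q1. Q0=[P3,P4] Q1=[P1,P2] Q2=[]
t=6-9: P3@Q0 runs 3, rem=10, quantum used, demote→Q1. Q0=[P4] Q1=[P1,P2,P3] Q2=[]
t=9-12: P4@Q0 runs 3, rem=12, quantum used, demote→Q1. Q0=[] Q1=[P1,P2,P3,P4] Q2=[]
t=12-17: P1@Q1 runs 5, rem=5, quantum used, demote→Q2. Q0=[] Q1=[P2,P3,P4] Q2=[P1]
t=17-20: P2@Q1 runs 3, rem=0, completes. Q0=[] Q1=[P3,P4] Q2=[P1]
t=20-25: P3@Q1 runs 5, rem=5, quantum used, demote→Q2. Q0=[] Q1=[P4] Q2=[P1,P3]
t=25-30: P4@Q1 runs 5, rem=7, quantum used, demote→Q2. Q0=[] Q1=[] Q2=[P1,P3,P4]
t=30-35: P1@Q2 runs 5, rem=0, completes. Q0=[] Q1=[] Q2=[P3,P4]
t=35-40: P3@Q2 runs 5, rem=0, completes. Q0=[] Q1=[] Q2=[P4]
t=40-47: P4@Q2 runs 7, rem=0, completes. Q0=[] Q1=[] Q2=[]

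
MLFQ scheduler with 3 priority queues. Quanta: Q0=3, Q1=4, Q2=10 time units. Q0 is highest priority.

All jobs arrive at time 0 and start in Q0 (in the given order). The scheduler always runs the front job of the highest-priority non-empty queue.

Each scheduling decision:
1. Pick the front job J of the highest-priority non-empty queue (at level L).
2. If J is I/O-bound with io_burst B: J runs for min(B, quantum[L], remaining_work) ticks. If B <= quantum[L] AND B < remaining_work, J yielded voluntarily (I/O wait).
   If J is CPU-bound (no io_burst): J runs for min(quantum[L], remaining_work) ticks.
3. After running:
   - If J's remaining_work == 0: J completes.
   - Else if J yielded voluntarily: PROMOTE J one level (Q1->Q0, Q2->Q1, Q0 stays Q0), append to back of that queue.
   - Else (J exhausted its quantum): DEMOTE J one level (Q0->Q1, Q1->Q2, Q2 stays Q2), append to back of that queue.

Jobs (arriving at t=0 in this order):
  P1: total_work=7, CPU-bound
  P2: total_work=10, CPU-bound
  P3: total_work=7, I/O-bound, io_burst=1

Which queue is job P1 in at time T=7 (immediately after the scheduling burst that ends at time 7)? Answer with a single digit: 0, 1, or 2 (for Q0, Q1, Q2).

t=0-3: P1@Q0 runs 3, rem=4, quantum used, demote→Q1. Q0=[P2,P3] Q1=[P1] Q2=[]
t=3-6: P2@Q0 runs 3, rem=7, quantum used, demote→Q1. Q0=[P3] Q1=[P1,P2] Q2=[]
t=6-7: P3@Q0 runs 1, rem=6, I/O yield, promote→Q0. Q0=[P3] Q1=[P1,P2] Q2=[]
t=7-8: P3@Q0 runs 1, rem=5, I/O yield, promote→Q0. Q0=[P3] Q1=[P1,P2] Q2=[]
t=8-9: P3@Q0 runs 1, rem=4, I/O yield, promote→Q0. Q0=[P3] Q1=[P1,P2] Q2=[]
t=9-10: P3@Q0 runs 1, rem=3, I/O yield, promote→Q0. Q0=[P3] Q1=[P1,P2] Q2=[]
t=10-11: P3@Q0 runs 1, rem=2, I/O yield, promote→Q0. Q0=[P3] Q1=[P1,P2] Q2=[]
t=11-12: P3@Q0 runs 1, rem=1, I/O yield, promote→Q0. Q0=[P3] Q1=[P1,P2] Q2=[]
t=12-13: P3@Q0 runs 1, rem=0, completes. Q0=[] Q1=[P1,P2] Q2=[]
t=13-17: P1@Q1 runs 4, rem=0, completes. Q0=[] Q1=[P2] Q2=[]
t=17-21: P2@Q1 runs 4, rem=3, quantum used, demote→Q2. Q0=[] Q1=[] Q2=[P2]
t=21-24: P2@Q2 runs 3, rem=0, completes. Q0=[] Q1=[] Q2=[]

Answer: 1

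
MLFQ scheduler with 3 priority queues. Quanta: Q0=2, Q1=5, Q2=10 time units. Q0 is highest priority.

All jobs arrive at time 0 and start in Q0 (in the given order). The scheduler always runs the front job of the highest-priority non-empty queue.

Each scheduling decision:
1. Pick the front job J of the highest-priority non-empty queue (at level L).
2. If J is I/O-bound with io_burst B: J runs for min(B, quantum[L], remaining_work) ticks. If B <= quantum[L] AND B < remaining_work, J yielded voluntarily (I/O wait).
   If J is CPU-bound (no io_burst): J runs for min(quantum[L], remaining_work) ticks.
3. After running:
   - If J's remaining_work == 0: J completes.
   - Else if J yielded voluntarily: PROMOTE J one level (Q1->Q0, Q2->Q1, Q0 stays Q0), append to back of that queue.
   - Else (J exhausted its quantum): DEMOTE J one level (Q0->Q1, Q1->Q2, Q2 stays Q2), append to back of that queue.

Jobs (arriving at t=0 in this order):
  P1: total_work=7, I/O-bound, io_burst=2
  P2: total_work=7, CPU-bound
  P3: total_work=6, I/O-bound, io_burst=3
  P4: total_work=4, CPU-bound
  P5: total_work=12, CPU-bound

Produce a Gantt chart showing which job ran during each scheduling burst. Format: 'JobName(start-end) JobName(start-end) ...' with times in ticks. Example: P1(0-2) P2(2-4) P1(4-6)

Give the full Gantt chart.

t=0-2: P1@Q0 runs 2, rem=5, I/O yield, promote→Q0. Q0=[P2,P3,P4,P5,P1] Q1=[] Q2=[]
t=2-4: P2@Q0 runs 2, rem=5, quantum used, demote→Q1. Q0=[P3,P4,P5,P1] Q1=[P2] Q2=[]
t=4-6: P3@Q0 runs 2, rem=4, quantum used, demote→Q1. Q0=[P4,P5,P1] Q1=[P2,P3] Q2=[]
t=6-8: P4@Q0 runs 2, rem=2, quantum used, demote→Q1. Q0=[P5,P1] Q1=[P2,P3,P4] Q2=[]
t=8-10: P5@Q0 runs 2, rem=10, quantum used, demote→Q1. Q0=[P1] Q1=[P2,P3,P4,P5] Q2=[]
t=10-12: P1@Q0 runs 2, rem=3, I/O yield, promote→Q0. Q0=[P1] Q1=[P2,P3,P4,P5] Q2=[]
t=12-14: P1@Q0 runs 2, rem=1, I/O yield, promote→Q0. Q0=[P1] Q1=[P2,P3,P4,P5] Q2=[]
t=14-15: P1@Q0 runs 1, rem=0, completes. Q0=[] Q1=[P2,P3,P4,P5] Q2=[]
t=15-20: P2@Q1 runs 5, rem=0, completes. Q0=[] Q1=[P3,P4,P5] Q2=[]
t=20-23: P3@Q1 runs 3, rem=1, I/O yield, promote→Q0. Q0=[P3] Q1=[P4,P5] Q2=[]
t=23-24: P3@Q0 runs 1, rem=0, completes. Q0=[] Q1=[P4,P5] Q2=[]
t=24-26: P4@Q1 runs 2, rem=0, completes. Q0=[] Q1=[P5] Q2=[]
t=26-31: P5@Q1 runs 5, rem=5, quantum used, demote→Q2. Q0=[] Q1=[] Q2=[P5]
t=31-36: P5@Q2 runs 5, rem=0, completes. Q0=[] Q1=[] Q2=[]

Answer: P1(0-2) P2(2-4) P3(4-6) P4(6-8) P5(8-10) P1(10-12) P1(12-14) P1(14-15) P2(15-20) P3(20-23) P3(23-24) P4(24-26) P5(26-31) P5(31-36)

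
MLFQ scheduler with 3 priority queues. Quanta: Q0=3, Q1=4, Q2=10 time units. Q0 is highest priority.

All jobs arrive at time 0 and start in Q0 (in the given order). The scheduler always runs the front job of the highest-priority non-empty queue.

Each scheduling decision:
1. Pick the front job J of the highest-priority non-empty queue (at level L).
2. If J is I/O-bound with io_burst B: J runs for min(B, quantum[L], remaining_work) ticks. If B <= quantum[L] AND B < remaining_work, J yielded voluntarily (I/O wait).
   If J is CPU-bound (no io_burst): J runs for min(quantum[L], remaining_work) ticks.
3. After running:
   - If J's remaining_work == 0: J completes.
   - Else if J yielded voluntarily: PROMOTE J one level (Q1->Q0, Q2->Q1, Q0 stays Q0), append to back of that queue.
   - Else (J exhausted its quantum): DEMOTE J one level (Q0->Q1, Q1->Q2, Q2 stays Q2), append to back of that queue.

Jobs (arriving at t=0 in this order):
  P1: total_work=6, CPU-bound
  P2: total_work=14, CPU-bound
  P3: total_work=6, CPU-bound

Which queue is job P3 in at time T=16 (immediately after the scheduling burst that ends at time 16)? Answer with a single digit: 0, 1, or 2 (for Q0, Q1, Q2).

Answer: 1

Derivation:
t=0-3: P1@Q0 runs 3, rem=3, quantum used, demote→Q1. Q0=[P2,P3] Q1=[P1] Q2=[]
t=3-6: P2@Q0 runs 3, rem=11, quantum used, demote→Q1. Q0=[P3] Q1=[P1,P2] Q2=[]
t=6-9: P3@Q0 runs 3, rem=3, quantum used, demote→Q1. Q0=[] Q1=[P1,P2,P3] Q2=[]
t=9-12: P1@Q1 runs 3, rem=0, completes. Q0=[] Q1=[P2,P3] Q2=[]
t=12-16: P2@Q1 runs 4, rem=7, quantum used, demote→Q2. Q0=[] Q1=[P3] Q2=[P2]
t=16-19: P3@Q1 runs 3, rem=0, completes. Q0=[] Q1=[] Q2=[P2]
t=19-26: P2@Q2 runs 7, rem=0, completes. Q0=[] Q1=[] Q2=[]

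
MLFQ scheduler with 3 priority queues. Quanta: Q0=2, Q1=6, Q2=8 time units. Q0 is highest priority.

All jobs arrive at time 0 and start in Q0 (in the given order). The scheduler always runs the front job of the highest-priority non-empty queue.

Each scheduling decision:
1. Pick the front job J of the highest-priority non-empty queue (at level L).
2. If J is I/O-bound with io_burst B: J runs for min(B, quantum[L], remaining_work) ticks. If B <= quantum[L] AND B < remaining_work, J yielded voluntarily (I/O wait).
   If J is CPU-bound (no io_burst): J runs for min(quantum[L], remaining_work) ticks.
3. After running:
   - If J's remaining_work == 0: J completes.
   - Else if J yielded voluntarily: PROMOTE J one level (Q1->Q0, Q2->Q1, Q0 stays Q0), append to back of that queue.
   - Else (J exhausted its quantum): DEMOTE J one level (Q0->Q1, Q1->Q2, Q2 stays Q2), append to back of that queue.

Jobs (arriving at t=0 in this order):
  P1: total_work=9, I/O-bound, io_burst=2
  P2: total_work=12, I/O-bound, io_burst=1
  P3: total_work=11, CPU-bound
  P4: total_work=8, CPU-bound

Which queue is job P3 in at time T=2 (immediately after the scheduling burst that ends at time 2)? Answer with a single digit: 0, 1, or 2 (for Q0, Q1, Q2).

t=0-2: P1@Q0 runs 2, rem=7, I/O yield, promote→Q0. Q0=[P2,P3,P4,P1] Q1=[] Q2=[]
t=2-3: P2@Q0 runs 1, rem=11, I/O yield, promote→Q0. Q0=[P3,P4,P1,P2] Q1=[] Q2=[]
t=3-5: P3@Q0 runs 2, rem=9, quantum used, demote→Q1. Q0=[P4,P1,P2] Q1=[P3] Q2=[]
t=5-7: P4@Q0 runs 2, rem=6, quantum used, demote→Q1. Q0=[P1,P2] Q1=[P3,P4] Q2=[]
t=7-9: P1@Q0 runs 2, rem=5, I/O yield, promote→Q0. Q0=[P2,P1] Q1=[P3,P4] Q2=[]
t=9-10: P2@Q0 runs 1, rem=10, I/O yield, promote→Q0. Q0=[P1,P2] Q1=[P3,P4] Q2=[]
t=10-12: P1@Q0 runs 2, rem=3, I/O yield, promote→Q0. Q0=[P2,P1] Q1=[P3,P4] Q2=[]
t=12-13: P2@Q0 runs 1, rem=9, I/O yield, promote→Q0. Q0=[P1,P2] Q1=[P3,P4] Q2=[]
t=13-15: P1@Q0 runs 2, rem=1, I/O yield, promote→Q0. Q0=[P2,P1] Q1=[P3,P4] Q2=[]
t=15-16: P2@Q0 runs 1, rem=8, I/O yield, promote→Q0. Q0=[P1,P2] Q1=[P3,P4] Q2=[]
t=16-17: P1@Q0 runs 1, rem=0, completes. Q0=[P2] Q1=[P3,P4] Q2=[]
t=17-18: P2@Q0 runs 1, rem=7, I/O yield, promote→Q0. Q0=[P2] Q1=[P3,P4] Q2=[]
t=18-19: P2@Q0 runs 1, rem=6, I/O yield, promote→Q0. Q0=[P2] Q1=[P3,P4] Q2=[]
t=19-20: P2@Q0 runs 1, rem=5, I/O yield, promote→Q0. Q0=[P2] Q1=[P3,P4] Q2=[]
t=20-21: P2@Q0 runs 1, rem=4, I/O yield, promote→Q0. Q0=[P2] Q1=[P3,P4] Q2=[]
t=21-22: P2@Q0 runs 1, rem=3, I/O yield, promote→Q0. Q0=[P2] Q1=[P3,P4] Q2=[]
t=22-23: P2@Q0 runs 1, rem=2, I/O yield, promote→Q0. Q0=[P2] Q1=[P3,P4] Q2=[]
t=23-24: P2@Q0 runs 1, rem=1, I/O yield, promote→Q0. Q0=[P2] Q1=[P3,P4] Q2=[]
t=24-25: P2@Q0 runs 1, rem=0, completes. Q0=[] Q1=[P3,P4] Q2=[]
t=25-31: P3@Q1 runs 6, rem=3, quantum used, demote→Q2. Q0=[] Q1=[P4] Q2=[P3]
t=31-37: P4@Q1 runs 6, rem=0, completes. Q0=[] Q1=[] Q2=[P3]
t=37-40: P3@Q2 runs 3, rem=0, completes. Q0=[] Q1=[] Q2=[]

Answer: 0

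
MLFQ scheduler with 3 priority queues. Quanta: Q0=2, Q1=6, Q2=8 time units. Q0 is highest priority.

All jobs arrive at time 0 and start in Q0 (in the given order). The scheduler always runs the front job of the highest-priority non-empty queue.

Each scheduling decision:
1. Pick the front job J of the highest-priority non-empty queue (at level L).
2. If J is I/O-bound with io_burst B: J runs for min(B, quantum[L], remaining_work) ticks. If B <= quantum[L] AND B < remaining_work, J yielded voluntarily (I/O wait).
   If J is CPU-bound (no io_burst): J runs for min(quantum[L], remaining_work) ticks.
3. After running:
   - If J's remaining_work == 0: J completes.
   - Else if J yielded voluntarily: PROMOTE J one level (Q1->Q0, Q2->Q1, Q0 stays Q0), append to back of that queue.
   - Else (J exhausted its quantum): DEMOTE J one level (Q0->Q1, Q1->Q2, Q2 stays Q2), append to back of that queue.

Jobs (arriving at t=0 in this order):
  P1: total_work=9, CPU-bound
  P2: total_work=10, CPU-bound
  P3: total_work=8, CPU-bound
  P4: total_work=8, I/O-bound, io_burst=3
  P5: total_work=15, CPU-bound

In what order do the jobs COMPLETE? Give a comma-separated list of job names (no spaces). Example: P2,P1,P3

Answer: P3,P4,P1,P2,P5

Derivation:
t=0-2: P1@Q0 runs 2, rem=7, quantum used, demote→Q1. Q0=[P2,P3,P4,P5] Q1=[P1] Q2=[]
t=2-4: P2@Q0 runs 2, rem=8, quantum used, demote→Q1. Q0=[P3,P4,P5] Q1=[P1,P2] Q2=[]
t=4-6: P3@Q0 runs 2, rem=6, quantum used, demote→Q1. Q0=[P4,P5] Q1=[P1,P2,P3] Q2=[]
t=6-8: P4@Q0 runs 2, rem=6, quantum used, demote→Q1. Q0=[P5] Q1=[P1,P2,P3,P4] Q2=[]
t=8-10: P5@Q0 runs 2, rem=13, quantum used, demote→Q1. Q0=[] Q1=[P1,P2,P3,P4,P5] Q2=[]
t=10-16: P1@Q1 runs 6, rem=1, quantum used, demote→Q2. Q0=[] Q1=[P2,P3,P4,P5] Q2=[P1]
t=16-22: P2@Q1 runs 6, rem=2, quantum used, demote→Q2. Q0=[] Q1=[P3,P4,P5] Q2=[P1,P2]
t=22-28: P3@Q1 runs 6, rem=0, completes. Q0=[] Q1=[P4,P5] Q2=[P1,P2]
t=28-31: P4@Q1 runs 3, rem=3, I/O yield, promote→Q0. Q0=[P4] Q1=[P5] Q2=[P1,P2]
t=31-33: P4@Q0 runs 2, rem=1, quantum used, demote→Q1. Q0=[] Q1=[P5,P4] Q2=[P1,P2]
t=33-39: P5@Q1 runs 6, rem=7, quantum used, demote→Q2. Q0=[] Q1=[P4] Q2=[P1,P2,P5]
t=39-40: P4@Q1 runs 1, rem=0, completes. Q0=[] Q1=[] Q2=[P1,P2,P5]
t=40-41: P1@Q2 runs 1, rem=0, completes. Q0=[] Q1=[] Q2=[P2,P5]
t=41-43: P2@Q2 runs 2, rem=0, completes. Q0=[] Q1=[] Q2=[P5]
t=43-50: P5@Q2 runs 7, rem=0, completes. Q0=[] Q1=[] Q2=[]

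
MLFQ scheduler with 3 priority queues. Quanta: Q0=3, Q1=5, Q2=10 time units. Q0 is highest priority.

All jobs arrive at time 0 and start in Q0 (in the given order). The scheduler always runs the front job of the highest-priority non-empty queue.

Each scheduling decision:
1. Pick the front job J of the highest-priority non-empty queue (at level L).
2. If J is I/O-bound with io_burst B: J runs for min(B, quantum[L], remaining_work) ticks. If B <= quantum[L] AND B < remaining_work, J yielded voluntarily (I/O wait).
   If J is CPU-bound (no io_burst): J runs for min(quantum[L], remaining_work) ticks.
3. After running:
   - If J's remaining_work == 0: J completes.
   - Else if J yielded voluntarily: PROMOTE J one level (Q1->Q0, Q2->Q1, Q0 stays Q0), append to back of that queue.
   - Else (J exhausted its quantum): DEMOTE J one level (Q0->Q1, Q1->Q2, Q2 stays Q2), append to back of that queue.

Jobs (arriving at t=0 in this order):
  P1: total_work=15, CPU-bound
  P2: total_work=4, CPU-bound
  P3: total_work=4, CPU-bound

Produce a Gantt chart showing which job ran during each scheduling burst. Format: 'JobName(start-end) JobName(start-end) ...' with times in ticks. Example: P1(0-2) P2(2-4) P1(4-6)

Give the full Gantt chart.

t=0-3: P1@Q0 runs 3, rem=12, quantum used, demote→Q1. Q0=[P2,P3] Q1=[P1] Q2=[]
t=3-6: P2@Q0 runs 3, rem=1, quantum used, demote→Q1. Q0=[P3] Q1=[P1,P2] Q2=[]
t=6-9: P3@Q0 runs 3, rem=1, quantum used, demote→Q1. Q0=[] Q1=[P1,P2,P3] Q2=[]
t=9-14: P1@Q1 runs 5, rem=7, quantum used, demote→Q2. Q0=[] Q1=[P2,P3] Q2=[P1]
t=14-15: P2@Q1 runs 1, rem=0, completes. Q0=[] Q1=[P3] Q2=[P1]
t=15-16: P3@Q1 runs 1, rem=0, completes. Q0=[] Q1=[] Q2=[P1]
t=16-23: P1@Q2 runs 7, rem=0, completes. Q0=[] Q1=[] Q2=[]

Answer: P1(0-3) P2(3-6) P3(6-9) P1(9-14) P2(14-15) P3(15-16) P1(16-23)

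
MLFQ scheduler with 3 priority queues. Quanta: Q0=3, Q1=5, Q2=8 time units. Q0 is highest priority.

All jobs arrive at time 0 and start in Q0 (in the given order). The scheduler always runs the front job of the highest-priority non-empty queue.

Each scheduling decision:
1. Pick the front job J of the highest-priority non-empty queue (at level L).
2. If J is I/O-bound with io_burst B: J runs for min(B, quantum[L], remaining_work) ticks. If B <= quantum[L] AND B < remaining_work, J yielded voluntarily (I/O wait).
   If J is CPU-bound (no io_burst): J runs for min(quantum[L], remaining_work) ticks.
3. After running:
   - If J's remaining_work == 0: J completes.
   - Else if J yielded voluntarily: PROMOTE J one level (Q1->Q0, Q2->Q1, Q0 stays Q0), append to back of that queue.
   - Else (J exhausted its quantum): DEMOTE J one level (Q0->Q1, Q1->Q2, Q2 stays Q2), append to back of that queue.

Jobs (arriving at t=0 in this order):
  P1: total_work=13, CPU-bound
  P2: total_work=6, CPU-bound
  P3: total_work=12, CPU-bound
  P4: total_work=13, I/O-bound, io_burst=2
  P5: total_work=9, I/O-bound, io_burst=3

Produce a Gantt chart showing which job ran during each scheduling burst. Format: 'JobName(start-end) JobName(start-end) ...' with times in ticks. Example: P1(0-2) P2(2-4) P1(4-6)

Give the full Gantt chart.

Answer: P1(0-3) P2(3-6) P3(6-9) P4(9-11) P5(11-14) P4(14-16) P5(16-19) P4(19-21) P5(21-24) P4(24-26) P4(26-28) P4(28-30) P4(30-31) P1(31-36) P2(36-39) P3(39-44) P1(44-49) P3(49-53)

Derivation:
t=0-3: P1@Q0 runs 3, rem=10, quantum used, demote→Q1. Q0=[P2,P3,P4,P5] Q1=[P1] Q2=[]
t=3-6: P2@Q0 runs 3, rem=3, quantum used, demote→Q1. Q0=[P3,P4,P5] Q1=[P1,P2] Q2=[]
t=6-9: P3@Q0 runs 3, rem=9, quantum used, demote→Q1. Q0=[P4,P5] Q1=[P1,P2,P3] Q2=[]
t=9-11: P4@Q0 runs 2, rem=11, I/O yield, promote→Q0. Q0=[P5,P4] Q1=[P1,P2,P3] Q2=[]
t=11-14: P5@Q0 runs 3, rem=6, I/O yield, promote→Q0. Q0=[P4,P5] Q1=[P1,P2,P3] Q2=[]
t=14-16: P4@Q0 runs 2, rem=9, I/O yield, promote→Q0. Q0=[P5,P4] Q1=[P1,P2,P3] Q2=[]
t=16-19: P5@Q0 runs 3, rem=3, I/O yield, promote→Q0. Q0=[P4,P5] Q1=[P1,P2,P3] Q2=[]
t=19-21: P4@Q0 runs 2, rem=7, I/O yield, promote→Q0. Q0=[P5,P4] Q1=[P1,P2,P3] Q2=[]
t=21-24: P5@Q0 runs 3, rem=0, completes. Q0=[P4] Q1=[P1,P2,P3] Q2=[]
t=24-26: P4@Q0 runs 2, rem=5, I/O yield, promote→Q0. Q0=[P4] Q1=[P1,P2,P3] Q2=[]
t=26-28: P4@Q0 runs 2, rem=3, I/O yield, promote→Q0. Q0=[P4] Q1=[P1,P2,P3] Q2=[]
t=28-30: P4@Q0 runs 2, rem=1, I/O yield, promote→Q0. Q0=[P4] Q1=[P1,P2,P3] Q2=[]
t=30-31: P4@Q0 runs 1, rem=0, completes. Q0=[] Q1=[P1,P2,P3] Q2=[]
t=31-36: P1@Q1 runs 5, rem=5, quantum used, demote→Q2. Q0=[] Q1=[P2,P3] Q2=[P1]
t=36-39: P2@Q1 runs 3, rem=0, completes. Q0=[] Q1=[P3] Q2=[P1]
t=39-44: P3@Q1 runs 5, rem=4, quantum used, demote→Q2. Q0=[] Q1=[] Q2=[P1,P3]
t=44-49: P1@Q2 runs 5, rem=0, completes. Q0=[] Q1=[] Q2=[P3]
t=49-53: P3@Q2 runs 4, rem=0, completes. Q0=[] Q1=[] Q2=[]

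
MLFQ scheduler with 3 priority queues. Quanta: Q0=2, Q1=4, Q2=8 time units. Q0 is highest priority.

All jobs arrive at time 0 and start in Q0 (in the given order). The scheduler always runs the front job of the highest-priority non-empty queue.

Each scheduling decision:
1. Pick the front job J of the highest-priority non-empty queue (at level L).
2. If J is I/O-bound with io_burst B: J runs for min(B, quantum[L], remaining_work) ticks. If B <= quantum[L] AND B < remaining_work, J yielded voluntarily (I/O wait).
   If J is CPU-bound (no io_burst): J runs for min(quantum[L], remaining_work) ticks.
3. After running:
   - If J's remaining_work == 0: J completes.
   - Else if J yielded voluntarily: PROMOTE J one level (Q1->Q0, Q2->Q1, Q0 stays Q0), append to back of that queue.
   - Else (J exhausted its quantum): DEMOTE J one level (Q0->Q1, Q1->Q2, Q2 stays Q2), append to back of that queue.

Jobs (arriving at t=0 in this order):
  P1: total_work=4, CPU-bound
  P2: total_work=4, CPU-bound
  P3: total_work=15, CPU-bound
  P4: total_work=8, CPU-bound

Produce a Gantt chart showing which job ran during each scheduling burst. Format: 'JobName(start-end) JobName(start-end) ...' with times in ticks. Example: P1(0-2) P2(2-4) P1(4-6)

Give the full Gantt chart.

t=0-2: P1@Q0 runs 2, rem=2, quantum used, demote→Q1. Q0=[P2,P3,P4] Q1=[P1] Q2=[]
t=2-4: P2@Q0 runs 2, rem=2, quantum used, demote→Q1. Q0=[P3,P4] Q1=[P1,P2] Q2=[]
t=4-6: P3@Q0 runs 2, rem=13, quantum used, demote→Q1. Q0=[P4] Q1=[P1,P2,P3] Q2=[]
t=6-8: P4@Q0 runs 2, rem=6, quantum used, demote→Q1. Q0=[] Q1=[P1,P2,P3,P4] Q2=[]
t=8-10: P1@Q1 runs 2, rem=0, completes. Q0=[] Q1=[P2,P3,P4] Q2=[]
t=10-12: P2@Q1 runs 2, rem=0, completes. Q0=[] Q1=[P3,P4] Q2=[]
t=12-16: P3@Q1 runs 4, rem=9, quantum used, demote→Q2. Q0=[] Q1=[P4] Q2=[P3]
t=16-20: P4@Q1 runs 4, rem=2, quantum used, demote→Q2. Q0=[] Q1=[] Q2=[P3,P4]
t=20-28: P3@Q2 runs 8, rem=1, quantum used, demote→Q2. Q0=[] Q1=[] Q2=[P4,P3]
t=28-30: P4@Q2 runs 2, rem=0, completes. Q0=[] Q1=[] Q2=[P3]
t=30-31: P3@Q2 runs 1, rem=0, completes. Q0=[] Q1=[] Q2=[]

Answer: P1(0-2) P2(2-4) P3(4-6) P4(6-8) P1(8-10) P2(10-12) P3(12-16) P4(16-20) P3(20-28) P4(28-30) P3(30-31)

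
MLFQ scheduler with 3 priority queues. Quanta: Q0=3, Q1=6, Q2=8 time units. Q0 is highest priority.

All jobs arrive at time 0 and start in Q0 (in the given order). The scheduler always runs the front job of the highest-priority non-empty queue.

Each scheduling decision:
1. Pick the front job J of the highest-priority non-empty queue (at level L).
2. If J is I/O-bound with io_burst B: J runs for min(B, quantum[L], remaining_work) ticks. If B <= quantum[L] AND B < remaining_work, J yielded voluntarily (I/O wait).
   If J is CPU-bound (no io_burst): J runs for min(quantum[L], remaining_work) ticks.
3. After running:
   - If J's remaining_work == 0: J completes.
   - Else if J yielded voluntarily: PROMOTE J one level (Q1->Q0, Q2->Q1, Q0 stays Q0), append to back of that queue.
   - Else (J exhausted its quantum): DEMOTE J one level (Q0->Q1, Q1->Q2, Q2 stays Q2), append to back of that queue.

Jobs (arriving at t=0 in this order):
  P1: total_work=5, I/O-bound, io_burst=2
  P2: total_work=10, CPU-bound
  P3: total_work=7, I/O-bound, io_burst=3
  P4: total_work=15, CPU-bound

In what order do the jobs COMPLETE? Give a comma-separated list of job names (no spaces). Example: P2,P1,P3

Answer: P1,P3,P2,P4

Derivation:
t=0-2: P1@Q0 runs 2, rem=3, I/O yield, promote→Q0. Q0=[P2,P3,P4,P1] Q1=[] Q2=[]
t=2-5: P2@Q0 runs 3, rem=7, quantum used, demote→Q1. Q0=[P3,P4,P1] Q1=[P2] Q2=[]
t=5-8: P3@Q0 runs 3, rem=4, I/O yield, promote→Q0. Q0=[P4,P1,P3] Q1=[P2] Q2=[]
t=8-11: P4@Q0 runs 3, rem=12, quantum used, demote→Q1. Q0=[P1,P3] Q1=[P2,P4] Q2=[]
t=11-13: P1@Q0 runs 2, rem=1, I/O yield, promote→Q0. Q0=[P3,P1] Q1=[P2,P4] Q2=[]
t=13-16: P3@Q0 runs 3, rem=1, I/O yield, promote→Q0. Q0=[P1,P3] Q1=[P2,P4] Q2=[]
t=16-17: P1@Q0 runs 1, rem=0, completes. Q0=[P3] Q1=[P2,P4] Q2=[]
t=17-18: P3@Q0 runs 1, rem=0, completes. Q0=[] Q1=[P2,P4] Q2=[]
t=18-24: P2@Q1 runs 6, rem=1, quantum used, demote→Q2. Q0=[] Q1=[P4] Q2=[P2]
t=24-30: P4@Q1 runs 6, rem=6, quantum used, demote→Q2. Q0=[] Q1=[] Q2=[P2,P4]
t=30-31: P2@Q2 runs 1, rem=0, completes. Q0=[] Q1=[] Q2=[P4]
t=31-37: P4@Q2 runs 6, rem=0, completes. Q0=[] Q1=[] Q2=[]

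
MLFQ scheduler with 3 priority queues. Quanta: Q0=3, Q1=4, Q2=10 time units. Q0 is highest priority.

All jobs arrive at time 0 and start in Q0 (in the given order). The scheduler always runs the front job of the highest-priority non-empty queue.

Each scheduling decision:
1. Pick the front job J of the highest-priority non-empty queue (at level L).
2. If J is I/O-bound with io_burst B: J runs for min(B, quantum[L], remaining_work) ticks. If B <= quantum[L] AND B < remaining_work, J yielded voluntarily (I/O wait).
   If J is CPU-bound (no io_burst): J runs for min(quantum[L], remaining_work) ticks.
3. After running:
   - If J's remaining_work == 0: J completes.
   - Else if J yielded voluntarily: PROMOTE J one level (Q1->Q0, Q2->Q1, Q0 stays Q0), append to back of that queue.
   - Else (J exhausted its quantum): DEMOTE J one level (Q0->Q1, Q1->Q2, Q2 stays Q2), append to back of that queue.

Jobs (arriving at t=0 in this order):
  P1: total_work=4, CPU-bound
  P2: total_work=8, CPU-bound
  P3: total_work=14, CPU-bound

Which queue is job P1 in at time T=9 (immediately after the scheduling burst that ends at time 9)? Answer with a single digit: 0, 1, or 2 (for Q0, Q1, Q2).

Answer: 1

Derivation:
t=0-3: P1@Q0 runs 3, rem=1, quantum used, demote→Q1. Q0=[P2,P3] Q1=[P1] Q2=[]
t=3-6: P2@Q0 runs 3, rem=5, quantum used, demote→Q1. Q0=[P3] Q1=[P1,P2] Q2=[]
t=6-9: P3@Q0 runs 3, rem=11, quantum used, demote→Q1. Q0=[] Q1=[P1,P2,P3] Q2=[]
t=9-10: P1@Q1 runs 1, rem=0, completes. Q0=[] Q1=[P2,P3] Q2=[]
t=10-14: P2@Q1 runs 4, rem=1, quantum used, demote→Q2. Q0=[] Q1=[P3] Q2=[P2]
t=14-18: P3@Q1 runs 4, rem=7, quantum used, demote→Q2. Q0=[] Q1=[] Q2=[P2,P3]
t=18-19: P2@Q2 runs 1, rem=0, completes. Q0=[] Q1=[] Q2=[P3]
t=19-26: P3@Q2 runs 7, rem=0, completes. Q0=[] Q1=[] Q2=[]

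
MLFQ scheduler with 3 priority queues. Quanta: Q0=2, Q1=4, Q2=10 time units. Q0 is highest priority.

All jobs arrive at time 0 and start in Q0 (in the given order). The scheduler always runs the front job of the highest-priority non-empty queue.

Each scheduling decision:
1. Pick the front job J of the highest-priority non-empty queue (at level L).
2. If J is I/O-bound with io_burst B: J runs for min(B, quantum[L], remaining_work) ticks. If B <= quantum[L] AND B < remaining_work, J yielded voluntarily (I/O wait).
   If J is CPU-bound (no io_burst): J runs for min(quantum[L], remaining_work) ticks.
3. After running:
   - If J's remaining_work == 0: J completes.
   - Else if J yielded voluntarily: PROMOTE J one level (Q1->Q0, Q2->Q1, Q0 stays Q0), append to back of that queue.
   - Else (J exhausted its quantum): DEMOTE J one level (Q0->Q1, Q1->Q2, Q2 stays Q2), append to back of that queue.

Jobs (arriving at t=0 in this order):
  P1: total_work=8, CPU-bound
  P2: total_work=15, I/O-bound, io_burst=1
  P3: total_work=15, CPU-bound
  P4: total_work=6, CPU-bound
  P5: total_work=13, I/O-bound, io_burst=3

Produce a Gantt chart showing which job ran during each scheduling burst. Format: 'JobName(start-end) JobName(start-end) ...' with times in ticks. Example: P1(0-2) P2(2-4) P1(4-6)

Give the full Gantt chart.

t=0-2: P1@Q0 runs 2, rem=6, quantum used, demote→Q1. Q0=[P2,P3,P4,P5] Q1=[P1] Q2=[]
t=2-3: P2@Q0 runs 1, rem=14, I/O yield, promote→Q0. Q0=[P3,P4,P5,P2] Q1=[P1] Q2=[]
t=3-5: P3@Q0 runs 2, rem=13, quantum used, demote→Q1. Q0=[P4,P5,P2] Q1=[P1,P3] Q2=[]
t=5-7: P4@Q0 runs 2, rem=4, quantum used, demote→Q1. Q0=[P5,P2] Q1=[P1,P3,P4] Q2=[]
t=7-9: P5@Q0 runs 2, rem=11, quantum used, demote→Q1. Q0=[P2] Q1=[P1,P3,P4,P5] Q2=[]
t=9-10: P2@Q0 runs 1, rem=13, I/O yield, promote→Q0. Q0=[P2] Q1=[P1,P3,P4,P5] Q2=[]
t=10-11: P2@Q0 runs 1, rem=12, I/O yield, promote→Q0. Q0=[P2] Q1=[P1,P3,P4,P5] Q2=[]
t=11-12: P2@Q0 runs 1, rem=11, I/O yield, promote→Q0. Q0=[P2] Q1=[P1,P3,P4,P5] Q2=[]
t=12-13: P2@Q0 runs 1, rem=10, I/O yield, promote→Q0. Q0=[P2] Q1=[P1,P3,P4,P5] Q2=[]
t=13-14: P2@Q0 runs 1, rem=9, I/O yield, promote→Q0. Q0=[P2] Q1=[P1,P3,P4,P5] Q2=[]
t=14-15: P2@Q0 runs 1, rem=8, I/O yield, promote→Q0. Q0=[P2] Q1=[P1,P3,P4,P5] Q2=[]
t=15-16: P2@Q0 runs 1, rem=7, I/O yield, promote→Q0. Q0=[P2] Q1=[P1,P3,P4,P5] Q2=[]
t=16-17: P2@Q0 runs 1, rem=6, I/O yield, promote→Q0. Q0=[P2] Q1=[P1,P3,P4,P5] Q2=[]
t=17-18: P2@Q0 runs 1, rem=5, I/O yield, promote→Q0. Q0=[P2] Q1=[P1,P3,P4,P5] Q2=[]
t=18-19: P2@Q0 runs 1, rem=4, I/O yield, promote→Q0. Q0=[P2] Q1=[P1,P3,P4,P5] Q2=[]
t=19-20: P2@Q0 runs 1, rem=3, I/O yield, promote→Q0. Q0=[P2] Q1=[P1,P3,P4,P5] Q2=[]
t=20-21: P2@Q0 runs 1, rem=2, I/O yield, promote→Q0. Q0=[P2] Q1=[P1,P3,P4,P5] Q2=[]
t=21-22: P2@Q0 runs 1, rem=1, I/O yield, promote→Q0. Q0=[P2] Q1=[P1,P3,P4,P5] Q2=[]
t=22-23: P2@Q0 runs 1, rem=0, completes. Q0=[] Q1=[P1,P3,P4,P5] Q2=[]
t=23-27: P1@Q1 runs 4, rem=2, quantum used, demote→Q2. Q0=[] Q1=[P3,P4,P5] Q2=[P1]
t=27-31: P3@Q1 runs 4, rem=9, quantum used, demote→Q2. Q0=[] Q1=[P4,P5] Q2=[P1,P3]
t=31-35: P4@Q1 runs 4, rem=0, completes. Q0=[] Q1=[P5] Q2=[P1,P3]
t=35-38: P5@Q1 runs 3, rem=8, I/O yield, promote→Q0. Q0=[P5] Q1=[] Q2=[P1,P3]
t=38-40: P5@Q0 runs 2, rem=6, quantum used, demote→Q1. Q0=[] Q1=[P5] Q2=[P1,P3]
t=40-43: P5@Q1 runs 3, rem=3, I/O yield, promote→Q0. Q0=[P5] Q1=[] Q2=[P1,P3]
t=43-45: P5@Q0 runs 2, rem=1, quantum used, demote→Q1. Q0=[] Q1=[P5] Q2=[P1,P3]
t=45-46: P5@Q1 runs 1, rem=0, completes. Q0=[] Q1=[] Q2=[P1,P3]
t=46-48: P1@Q2 runs 2, rem=0, completes. Q0=[] Q1=[] Q2=[P3]
t=48-57: P3@Q2 runs 9, rem=0, completes. Q0=[] Q1=[] Q2=[]

Answer: P1(0-2) P2(2-3) P3(3-5) P4(5-7) P5(7-9) P2(9-10) P2(10-11) P2(11-12) P2(12-13) P2(13-14) P2(14-15) P2(15-16) P2(16-17) P2(17-18) P2(18-19) P2(19-20) P2(20-21) P2(21-22) P2(22-23) P1(23-27) P3(27-31) P4(31-35) P5(35-38) P5(38-40) P5(40-43) P5(43-45) P5(45-46) P1(46-48) P3(48-57)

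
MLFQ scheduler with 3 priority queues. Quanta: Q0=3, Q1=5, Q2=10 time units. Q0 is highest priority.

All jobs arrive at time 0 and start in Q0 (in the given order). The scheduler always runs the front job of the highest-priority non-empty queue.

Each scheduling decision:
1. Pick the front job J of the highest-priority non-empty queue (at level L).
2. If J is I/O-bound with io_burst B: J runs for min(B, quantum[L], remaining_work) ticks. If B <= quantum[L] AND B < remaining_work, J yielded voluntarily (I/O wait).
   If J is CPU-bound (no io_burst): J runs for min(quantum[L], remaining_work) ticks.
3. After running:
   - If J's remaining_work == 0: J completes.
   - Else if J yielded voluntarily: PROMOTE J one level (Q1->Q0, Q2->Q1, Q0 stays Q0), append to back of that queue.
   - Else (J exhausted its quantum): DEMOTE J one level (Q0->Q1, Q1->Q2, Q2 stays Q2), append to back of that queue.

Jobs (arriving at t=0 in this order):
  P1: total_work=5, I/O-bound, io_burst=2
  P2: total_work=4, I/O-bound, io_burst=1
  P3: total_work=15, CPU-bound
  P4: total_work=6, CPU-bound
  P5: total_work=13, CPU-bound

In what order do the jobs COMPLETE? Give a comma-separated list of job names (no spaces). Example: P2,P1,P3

Answer: P1,P2,P4,P3,P5

Derivation:
t=0-2: P1@Q0 runs 2, rem=3, I/O yield, promote→Q0. Q0=[P2,P3,P4,P5,P1] Q1=[] Q2=[]
t=2-3: P2@Q0 runs 1, rem=3, I/O yield, promote→Q0. Q0=[P3,P4,P5,P1,P2] Q1=[] Q2=[]
t=3-6: P3@Q0 runs 3, rem=12, quantum used, demote→Q1. Q0=[P4,P5,P1,P2] Q1=[P3] Q2=[]
t=6-9: P4@Q0 runs 3, rem=3, quantum used, demote→Q1. Q0=[P5,P1,P2] Q1=[P3,P4] Q2=[]
t=9-12: P5@Q0 runs 3, rem=10, quantum used, demote→Q1. Q0=[P1,P2] Q1=[P3,P4,P5] Q2=[]
t=12-14: P1@Q0 runs 2, rem=1, I/O yield, promote→Q0. Q0=[P2,P1] Q1=[P3,P4,P5] Q2=[]
t=14-15: P2@Q0 runs 1, rem=2, I/O yield, promote→Q0. Q0=[P1,P2] Q1=[P3,P4,P5] Q2=[]
t=15-16: P1@Q0 runs 1, rem=0, completes. Q0=[P2] Q1=[P3,P4,P5] Q2=[]
t=16-17: P2@Q0 runs 1, rem=1, I/O yield, promote→Q0. Q0=[P2] Q1=[P3,P4,P5] Q2=[]
t=17-18: P2@Q0 runs 1, rem=0, completes. Q0=[] Q1=[P3,P4,P5] Q2=[]
t=18-23: P3@Q1 runs 5, rem=7, quantum used, demote→Q2. Q0=[] Q1=[P4,P5] Q2=[P3]
t=23-26: P4@Q1 runs 3, rem=0, completes. Q0=[] Q1=[P5] Q2=[P3]
t=26-31: P5@Q1 runs 5, rem=5, quantum used, demote→Q2. Q0=[] Q1=[] Q2=[P3,P5]
t=31-38: P3@Q2 runs 7, rem=0, completes. Q0=[] Q1=[] Q2=[P5]
t=38-43: P5@Q2 runs 5, rem=0, completes. Q0=[] Q1=[] Q2=[]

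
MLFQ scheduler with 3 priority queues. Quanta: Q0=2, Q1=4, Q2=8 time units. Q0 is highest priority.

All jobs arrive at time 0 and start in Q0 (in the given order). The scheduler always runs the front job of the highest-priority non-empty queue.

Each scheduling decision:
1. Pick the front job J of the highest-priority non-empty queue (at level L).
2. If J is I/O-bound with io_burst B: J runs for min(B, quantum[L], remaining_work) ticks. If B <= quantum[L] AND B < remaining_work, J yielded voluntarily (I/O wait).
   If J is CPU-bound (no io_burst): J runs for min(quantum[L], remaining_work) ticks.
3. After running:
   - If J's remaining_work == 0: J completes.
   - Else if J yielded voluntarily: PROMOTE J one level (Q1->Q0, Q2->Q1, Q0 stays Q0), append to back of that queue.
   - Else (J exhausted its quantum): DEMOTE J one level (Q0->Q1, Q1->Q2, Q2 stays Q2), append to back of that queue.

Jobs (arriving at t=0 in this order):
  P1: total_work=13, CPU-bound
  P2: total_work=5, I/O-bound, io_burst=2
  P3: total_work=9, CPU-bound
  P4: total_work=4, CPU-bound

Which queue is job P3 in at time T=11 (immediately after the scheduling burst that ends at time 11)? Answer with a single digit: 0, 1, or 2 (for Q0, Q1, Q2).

t=0-2: P1@Q0 runs 2, rem=11, quantum used, demote→Q1. Q0=[P2,P3,P4] Q1=[P1] Q2=[]
t=2-4: P2@Q0 runs 2, rem=3, I/O yield, promote→Q0. Q0=[P3,P4,P2] Q1=[P1] Q2=[]
t=4-6: P3@Q0 runs 2, rem=7, quantum used, demote→Q1. Q0=[P4,P2] Q1=[P1,P3] Q2=[]
t=6-8: P4@Q0 runs 2, rem=2, quantum used, demote→Q1. Q0=[P2] Q1=[P1,P3,P4] Q2=[]
t=8-10: P2@Q0 runs 2, rem=1, I/O yield, promote→Q0. Q0=[P2] Q1=[P1,P3,P4] Q2=[]
t=10-11: P2@Q0 runs 1, rem=0, completes. Q0=[] Q1=[P1,P3,P4] Q2=[]
t=11-15: P1@Q1 runs 4, rem=7, quantum used, demote→Q2. Q0=[] Q1=[P3,P4] Q2=[P1]
t=15-19: P3@Q1 runs 4, rem=3, quantum used, demote→Q2. Q0=[] Q1=[P4] Q2=[P1,P3]
t=19-21: P4@Q1 runs 2, rem=0, completes. Q0=[] Q1=[] Q2=[P1,P3]
t=21-28: P1@Q2 runs 7, rem=0, completes. Q0=[] Q1=[] Q2=[P3]
t=28-31: P3@Q2 runs 3, rem=0, completes. Q0=[] Q1=[] Q2=[]

Answer: 1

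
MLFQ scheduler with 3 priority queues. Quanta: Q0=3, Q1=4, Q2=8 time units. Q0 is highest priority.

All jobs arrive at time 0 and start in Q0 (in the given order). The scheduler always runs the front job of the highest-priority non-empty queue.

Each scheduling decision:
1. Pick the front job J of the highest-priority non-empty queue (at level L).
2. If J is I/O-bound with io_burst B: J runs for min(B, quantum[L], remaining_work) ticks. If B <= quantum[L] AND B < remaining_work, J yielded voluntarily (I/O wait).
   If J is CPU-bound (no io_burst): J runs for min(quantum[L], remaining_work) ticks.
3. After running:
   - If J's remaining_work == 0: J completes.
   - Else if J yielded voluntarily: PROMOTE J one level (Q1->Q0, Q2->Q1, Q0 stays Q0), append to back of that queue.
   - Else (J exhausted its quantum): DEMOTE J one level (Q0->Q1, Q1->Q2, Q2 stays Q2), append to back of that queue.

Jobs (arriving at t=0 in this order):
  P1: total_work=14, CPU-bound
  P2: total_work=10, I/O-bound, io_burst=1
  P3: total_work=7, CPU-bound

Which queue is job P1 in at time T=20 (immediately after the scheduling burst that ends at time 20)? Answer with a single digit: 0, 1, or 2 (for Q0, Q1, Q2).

Answer: 2

Derivation:
t=0-3: P1@Q0 runs 3, rem=11, quantum used, demote→Q1. Q0=[P2,P3] Q1=[P1] Q2=[]
t=3-4: P2@Q0 runs 1, rem=9, I/O yield, promote→Q0. Q0=[P3,P2] Q1=[P1] Q2=[]
t=4-7: P3@Q0 runs 3, rem=4, quantum used, demote→Q1. Q0=[P2] Q1=[P1,P3] Q2=[]
t=7-8: P2@Q0 runs 1, rem=8, I/O yield, promote→Q0. Q0=[P2] Q1=[P1,P3] Q2=[]
t=8-9: P2@Q0 runs 1, rem=7, I/O yield, promote→Q0. Q0=[P2] Q1=[P1,P3] Q2=[]
t=9-10: P2@Q0 runs 1, rem=6, I/O yield, promote→Q0. Q0=[P2] Q1=[P1,P3] Q2=[]
t=10-11: P2@Q0 runs 1, rem=5, I/O yield, promote→Q0. Q0=[P2] Q1=[P1,P3] Q2=[]
t=11-12: P2@Q0 runs 1, rem=4, I/O yield, promote→Q0. Q0=[P2] Q1=[P1,P3] Q2=[]
t=12-13: P2@Q0 runs 1, rem=3, I/O yield, promote→Q0. Q0=[P2] Q1=[P1,P3] Q2=[]
t=13-14: P2@Q0 runs 1, rem=2, I/O yield, promote→Q0. Q0=[P2] Q1=[P1,P3] Q2=[]
t=14-15: P2@Q0 runs 1, rem=1, I/O yield, promote→Q0. Q0=[P2] Q1=[P1,P3] Q2=[]
t=15-16: P2@Q0 runs 1, rem=0, completes. Q0=[] Q1=[P1,P3] Q2=[]
t=16-20: P1@Q1 runs 4, rem=7, quantum used, demote→Q2. Q0=[] Q1=[P3] Q2=[P1]
t=20-24: P3@Q1 runs 4, rem=0, completes. Q0=[] Q1=[] Q2=[P1]
t=24-31: P1@Q2 runs 7, rem=0, completes. Q0=[] Q1=[] Q2=[]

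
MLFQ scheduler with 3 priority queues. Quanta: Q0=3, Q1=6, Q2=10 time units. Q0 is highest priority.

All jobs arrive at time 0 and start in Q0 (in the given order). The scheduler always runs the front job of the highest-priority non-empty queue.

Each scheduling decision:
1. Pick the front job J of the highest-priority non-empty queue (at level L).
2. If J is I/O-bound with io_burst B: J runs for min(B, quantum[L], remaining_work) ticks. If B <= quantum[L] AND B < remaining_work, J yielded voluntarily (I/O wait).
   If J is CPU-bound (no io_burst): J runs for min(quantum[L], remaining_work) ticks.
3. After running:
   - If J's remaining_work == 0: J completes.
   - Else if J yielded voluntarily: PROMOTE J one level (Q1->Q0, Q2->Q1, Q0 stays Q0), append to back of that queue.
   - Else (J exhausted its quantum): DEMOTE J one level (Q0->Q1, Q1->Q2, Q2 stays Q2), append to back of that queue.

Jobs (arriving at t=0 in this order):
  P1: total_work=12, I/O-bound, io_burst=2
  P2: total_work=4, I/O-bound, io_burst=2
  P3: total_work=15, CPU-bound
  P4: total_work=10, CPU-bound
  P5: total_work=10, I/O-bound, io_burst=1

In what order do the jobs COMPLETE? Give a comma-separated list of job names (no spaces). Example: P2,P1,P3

Answer: P2,P1,P5,P3,P4

Derivation:
t=0-2: P1@Q0 runs 2, rem=10, I/O yield, promote→Q0. Q0=[P2,P3,P4,P5,P1] Q1=[] Q2=[]
t=2-4: P2@Q0 runs 2, rem=2, I/O yield, promote→Q0. Q0=[P3,P4,P5,P1,P2] Q1=[] Q2=[]
t=4-7: P3@Q0 runs 3, rem=12, quantum used, demote→Q1. Q0=[P4,P5,P1,P2] Q1=[P3] Q2=[]
t=7-10: P4@Q0 runs 3, rem=7, quantum used, demote→Q1. Q0=[P5,P1,P2] Q1=[P3,P4] Q2=[]
t=10-11: P5@Q0 runs 1, rem=9, I/O yield, promote→Q0. Q0=[P1,P2,P5] Q1=[P3,P4] Q2=[]
t=11-13: P1@Q0 runs 2, rem=8, I/O yield, promote→Q0. Q0=[P2,P5,P1] Q1=[P3,P4] Q2=[]
t=13-15: P2@Q0 runs 2, rem=0, completes. Q0=[P5,P1] Q1=[P3,P4] Q2=[]
t=15-16: P5@Q0 runs 1, rem=8, I/O yield, promote→Q0. Q0=[P1,P5] Q1=[P3,P4] Q2=[]
t=16-18: P1@Q0 runs 2, rem=6, I/O yield, promote→Q0. Q0=[P5,P1] Q1=[P3,P4] Q2=[]
t=18-19: P5@Q0 runs 1, rem=7, I/O yield, promote→Q0. Q0=[P1,P5] Q1=[P3,P4] Q2=[]
t=19-21: P1@Q0 runs 2, rem=4, I/O yield, promote→Q0. Q0=[P5,P1] Q1=[P3,P4] Q2=[]
t=21-22: P5@Q0 runs 1, rem=6, I/O yield, promote→Q0. Q0=[P1,P5] Q1=[P3,P4] Q2=[]
t=22-24: P1@Q0 runs 2, rem=2, I/O yield, promote→Q0. Q0=[P5,P1] Q1=[P3,P4] Q2=[]
t=24-25: P5@Q0 runs 1, rem=5, I/O yield, promote→Q0. Q0=[P1,P5] Q1=[P3,P4] Q2=[]
t=25-27: P1@Q0 runs 2, rem=0, completes. Q0=[P5] Q1=[P3,P4] Q2=[]
t=27-28: P5@Q0 runs 1, rem=4, I/O yield, promote→Q0. Q0=[P5] Q1=[P3,P4] Q2=[]
t=28-29: P5@Q0 runs 1, rem=3, I/O yield, promote→Q0. Q0=[P5] Q1=[P3,P4] Q2=[]
t=29-30: P5@Q0 runs 1, rem=2, I/O yield, promote→Q0. Q0=[P5] Q1=[P3,P4] Q2=[]
t=30-31: P5@Q0 runs 1, rem=1, I/O yield, promote→Q0. Q0=[P5] Q1=[P3,P4] Q2=[]
t=31-32: P5@Q0 runs 1, rem=0, completes. Q0=[] Q1=[P3,P4] Q2=[]
t=32-38: P3@Q1 runs 6, rem=6, quantum used, demote→Q2. Q0=[] Q1=[P4] Q2=[P3]
t=38-44: P4@Q1 runs 6, rem=1, quantum used, demote→Q2. Q0=[] Q1=[] Q2=[P3,P4]
t=44-50: P3@Q2 runs 6, rem=0, completes. Q0=[] Q1=[] Q2=[P4]
t=50-51: P4@Q2 runs 1, rem=0, completes. Q0=[] Q1=[] Q2=[]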